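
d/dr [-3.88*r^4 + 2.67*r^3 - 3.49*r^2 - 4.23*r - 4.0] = -15.52*r^3 + 8.01*r^2 - 6.98*r - 4.23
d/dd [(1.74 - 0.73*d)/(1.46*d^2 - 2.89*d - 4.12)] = (1.0658*d^2 - 5.0808*d + 8.0362)/(2.1316*d^4 - 8.4388*d^3 - 3.6783*d^2 + 23.8136*d + 16.9744)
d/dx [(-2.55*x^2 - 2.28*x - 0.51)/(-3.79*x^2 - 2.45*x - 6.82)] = (-2.3937*x^2 + 30.9162*x + 14.3001)/(14.3641*x^4 + 18.571*x^3 + 57.6981*x^2 + 33.418*x + 46.5124)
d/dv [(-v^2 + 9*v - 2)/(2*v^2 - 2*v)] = (-4*v^2 + 2*v - 1)/(v^2*(v^2 - 2*v + 1))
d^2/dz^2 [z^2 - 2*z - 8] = 2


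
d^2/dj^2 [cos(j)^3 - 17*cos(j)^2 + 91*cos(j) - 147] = -367*cos(j)/4 + 34*cos(2*j) - 9*cos(3*j)/4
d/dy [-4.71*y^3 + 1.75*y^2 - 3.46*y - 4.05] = -14.13*y^2 + 3.5*y - 3.46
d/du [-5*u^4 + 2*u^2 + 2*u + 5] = -20*u^3 + 4*u + 2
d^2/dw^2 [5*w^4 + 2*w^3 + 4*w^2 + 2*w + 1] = 60*w^2 + 12*w + 8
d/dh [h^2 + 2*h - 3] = 2*h + 2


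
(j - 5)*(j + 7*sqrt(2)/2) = j^2 - 5*j + 7*sqrt(2)*j/2 - 35*sqrt(2)/2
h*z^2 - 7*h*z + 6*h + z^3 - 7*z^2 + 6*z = (h + z)*(z - 6)*(z - 1)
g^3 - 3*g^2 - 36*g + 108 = (g - 6)*(g - 3)*(g + 6)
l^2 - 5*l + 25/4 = (l - 5/2)^2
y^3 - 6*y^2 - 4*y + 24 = (y - 6)*(y - 2)*(y + 2)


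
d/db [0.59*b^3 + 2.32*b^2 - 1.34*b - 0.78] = 1.77*b^2 + 4.64*b - 1.34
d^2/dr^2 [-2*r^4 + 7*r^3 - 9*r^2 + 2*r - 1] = -24*r^2 + 42*r - 18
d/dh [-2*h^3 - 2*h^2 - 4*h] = -6*h^2 - 4*h - 4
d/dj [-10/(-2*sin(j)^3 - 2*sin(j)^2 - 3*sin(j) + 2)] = 10*(-4*sin(j) + 3*cos(2*j) - 6)*cos(j)/(2*sin(j)^3 + 2*sin(j)^2 + 3*sin(j) - 2)^2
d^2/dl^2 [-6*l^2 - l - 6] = -12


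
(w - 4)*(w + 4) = w^2 - 16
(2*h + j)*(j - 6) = 2*h*j - 12*h + j^2 - 6*j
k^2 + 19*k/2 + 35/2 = (k + 5/2)*(k + 7)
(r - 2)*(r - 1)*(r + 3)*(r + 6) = r^4 + 6*r^3 - 7*r^2 - 36*r + 36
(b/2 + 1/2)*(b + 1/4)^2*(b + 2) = b^4/2 + 7*b^3/4 + 57*b^2/32 + 19*b/32 + 1/16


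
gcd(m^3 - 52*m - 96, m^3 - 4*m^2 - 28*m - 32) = m^2 - 6*m - 16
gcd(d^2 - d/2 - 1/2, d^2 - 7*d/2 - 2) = d + 1/2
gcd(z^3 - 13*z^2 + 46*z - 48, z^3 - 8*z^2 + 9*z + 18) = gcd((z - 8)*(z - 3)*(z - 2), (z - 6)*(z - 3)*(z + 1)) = z - 3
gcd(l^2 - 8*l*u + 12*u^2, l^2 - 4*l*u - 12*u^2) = -l + 6*u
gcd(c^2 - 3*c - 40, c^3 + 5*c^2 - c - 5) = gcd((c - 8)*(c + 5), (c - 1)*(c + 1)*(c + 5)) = c + 5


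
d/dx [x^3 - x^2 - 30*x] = 3*x^2 - 2*x - 30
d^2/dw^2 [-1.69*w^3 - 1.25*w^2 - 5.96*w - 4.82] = -10.14*w - 2.5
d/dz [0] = 0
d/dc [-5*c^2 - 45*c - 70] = -10*c - 45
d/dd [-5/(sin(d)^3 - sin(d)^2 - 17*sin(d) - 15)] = 5*(3*sin(d)^2 - 2*sin(d) - 17)*cos(d)/(-sin(d)^3 + sin(d)^2 + 17*sin(d) + 15)^2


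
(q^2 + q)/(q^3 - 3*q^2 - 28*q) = (q + 1)/(q^2 - 3*q - 28)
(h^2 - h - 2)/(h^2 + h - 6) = (h + 1)/(h + 3)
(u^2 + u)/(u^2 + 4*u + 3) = u/(u + 3)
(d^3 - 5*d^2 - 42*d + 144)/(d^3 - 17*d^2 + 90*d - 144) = (d + 6)/(d - 6)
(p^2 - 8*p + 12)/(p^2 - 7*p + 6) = (p - 2)/(p - 1)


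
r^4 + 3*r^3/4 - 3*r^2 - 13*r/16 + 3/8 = (r - 3/2)*(r - 1/4)*(r + 1/2)*(r + 2)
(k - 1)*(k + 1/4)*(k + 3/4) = k^3 - 13*k/16 - 3/16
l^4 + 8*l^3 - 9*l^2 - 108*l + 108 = (l - 3)*(l - 1)*(l + 6)^2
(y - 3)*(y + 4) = y^2 + y - 12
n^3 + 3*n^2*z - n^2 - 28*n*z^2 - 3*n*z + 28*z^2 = (n - 1)*(n - 4*z)*(n + 7*z)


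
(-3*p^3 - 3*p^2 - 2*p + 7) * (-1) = 3*p^3 + 3*p^2 + 2*p - 7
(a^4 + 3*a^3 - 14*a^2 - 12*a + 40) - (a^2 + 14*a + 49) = a^4 + 3*a^3 - 15*a^2 - 26*a - 9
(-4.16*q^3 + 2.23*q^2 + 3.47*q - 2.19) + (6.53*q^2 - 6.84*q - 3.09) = -4.16*q^3 + 8.76*q^2 - 3.37*q - 5.28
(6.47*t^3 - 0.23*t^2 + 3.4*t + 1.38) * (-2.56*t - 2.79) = -16.5632*t^4 - 17.4625*t^3 - 8.0623*t^2 - 13.0188*t - 3.8502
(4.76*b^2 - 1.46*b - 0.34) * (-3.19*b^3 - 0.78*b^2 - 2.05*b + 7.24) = -15.1844*b^5 + 0.9446*b^4 - 7.5346*b^3 + 37.7206*b^2 - 9.8734*b - 2.4616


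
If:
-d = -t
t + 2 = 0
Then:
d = -2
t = -2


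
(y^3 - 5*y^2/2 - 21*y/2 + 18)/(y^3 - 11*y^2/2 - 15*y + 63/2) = (y - 4)/(y - 7)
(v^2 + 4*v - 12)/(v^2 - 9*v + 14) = (v + 6)/(v - 7)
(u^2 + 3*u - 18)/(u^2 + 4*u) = (u^2 + 3*u - 18)/(u*(u + 4))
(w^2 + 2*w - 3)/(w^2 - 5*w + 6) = (w^2 + 2*w - 3)/(w^2 - 5*w + 6)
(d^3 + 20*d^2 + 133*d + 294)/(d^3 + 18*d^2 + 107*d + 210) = (d + 7)/(d + 5)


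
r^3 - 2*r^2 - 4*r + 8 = (r - 2)^2*(r + 2)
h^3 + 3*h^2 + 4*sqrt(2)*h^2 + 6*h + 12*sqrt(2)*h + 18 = (h + 3)*(h + sqrt(2))*(h + 3*sqrt(2))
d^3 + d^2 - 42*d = d*(d - 6)*(d + 7)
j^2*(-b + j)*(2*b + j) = -2*b^2*j^2 + b*j^3 + j^4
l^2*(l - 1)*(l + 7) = l^4 + 6*l^3 - 7*l^2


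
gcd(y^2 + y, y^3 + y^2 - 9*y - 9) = y + 1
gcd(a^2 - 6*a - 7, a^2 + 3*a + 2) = a + 1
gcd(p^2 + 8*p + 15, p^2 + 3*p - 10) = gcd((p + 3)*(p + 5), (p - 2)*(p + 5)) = p + 5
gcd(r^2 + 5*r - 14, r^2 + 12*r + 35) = r + 7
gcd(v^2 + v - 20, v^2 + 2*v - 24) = v - 4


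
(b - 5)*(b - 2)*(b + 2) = b^3 - 5*b^2 - 4*b + 20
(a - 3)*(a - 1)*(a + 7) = a^3 + 3*a^2 - 25*a + 21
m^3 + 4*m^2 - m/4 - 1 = (m - 1/2)*(m + 1/2)*(m + 4)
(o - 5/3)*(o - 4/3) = o^2 - 3*o + 20/9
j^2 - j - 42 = (j - 7)*(j + 6)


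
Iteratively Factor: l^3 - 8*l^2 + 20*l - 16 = (l - 4)*(l^2 - 4*l + 4) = (l - 4)*(l - 2)*(l - 2)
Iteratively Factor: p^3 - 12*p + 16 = (p - 2)*(p^2 + 2*p - 8) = (p - 2)*(p + 4)*(p - 2)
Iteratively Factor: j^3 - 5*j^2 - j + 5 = (j - 1)*(j^2 - 4*j - 5) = (j - 1)*(j + 1)*(j - 5)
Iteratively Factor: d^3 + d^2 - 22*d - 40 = (d - 5)*(d^2 + 6*d + 8) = (d - 5)*(d + 2)*(d + 4)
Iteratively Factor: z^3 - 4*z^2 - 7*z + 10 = (z - 1)*(z^2 - 3*z - 10) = (z - 1)*(z + 2)*(z - 5)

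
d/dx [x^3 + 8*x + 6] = 3*x^2 + 8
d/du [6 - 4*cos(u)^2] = 4*sin(2*u)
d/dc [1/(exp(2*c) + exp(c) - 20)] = (-2*exp(c) - 1)*exp(c)/(exp(2*c) + exp(c) - 20)^2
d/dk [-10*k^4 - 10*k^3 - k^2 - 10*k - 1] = -40*k^3 - 30*k^2 - 2*k - 10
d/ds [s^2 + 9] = 2*s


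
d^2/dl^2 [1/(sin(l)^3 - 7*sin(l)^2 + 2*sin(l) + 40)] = (-9*sin(l)^6 + 77*sin(l)^5 - 188*sin(l)^4 + 290*sin(l)^3 - 818*sin(l)^2 - 244*sin(l) + 568)/(sin(l)^3 - 7*sin(l)^2 + 2*sin(l) + 40)^3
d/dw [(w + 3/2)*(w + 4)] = 2*w + 11/2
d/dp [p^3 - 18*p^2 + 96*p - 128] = 3*p^2 - 36*p + 96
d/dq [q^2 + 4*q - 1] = 2*q + 4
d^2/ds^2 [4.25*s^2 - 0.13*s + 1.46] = 8.50000000000000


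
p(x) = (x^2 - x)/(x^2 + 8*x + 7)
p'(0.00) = -0.14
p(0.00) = 0.00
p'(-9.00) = 2.33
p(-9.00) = 5.62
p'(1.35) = 0.07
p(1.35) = 0.02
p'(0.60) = 0.03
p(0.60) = -0.02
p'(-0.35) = -0.58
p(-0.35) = 0.11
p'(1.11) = 0.07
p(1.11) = 0.01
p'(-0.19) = -0.31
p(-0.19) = 0.04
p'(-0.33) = -0.53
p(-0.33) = 0.10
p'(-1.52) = -0.92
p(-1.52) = -1.34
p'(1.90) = 0.08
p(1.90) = 0.07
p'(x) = (-2*x - 8)*(x^2 - x)/(x^2 + 8*x + 7)^2 + (2*x - 1)/(x^2 + 8*x + 7)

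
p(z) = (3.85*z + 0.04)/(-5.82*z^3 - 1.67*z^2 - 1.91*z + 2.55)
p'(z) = (3.85*z + 0.04)*(17.46*z^2 + 3.34*z + 1.91)/(-5.82*z^3 - 1.67*z^2 - 1.91*z + 2.55)^2 + 3.85/(-5.82*z^3 - 1.67*z^2 - 1.91*z + 2.55) = (44.814*z^3 + 7.1279*z^2 + 0.1336*z + 9.8939)/(33.8724*z^6 + 19.4388*z^5 + 25.0213*z^4 - 23.3026*z^3 - 4.8689*z^2 - 9.741*z + 6.5025)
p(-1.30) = -0.33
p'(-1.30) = -0.34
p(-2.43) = -0.12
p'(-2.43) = -0.09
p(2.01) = -0.14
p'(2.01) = 0.13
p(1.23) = -0.36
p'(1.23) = 0.60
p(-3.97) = -0.04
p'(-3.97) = -0.02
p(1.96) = -0.15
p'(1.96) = 0.14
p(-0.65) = -0.53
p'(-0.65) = 0.02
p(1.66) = -0.20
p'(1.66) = 0.23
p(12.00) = -0.00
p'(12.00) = 0.00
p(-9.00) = -0.01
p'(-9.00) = -0.00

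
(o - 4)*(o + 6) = o^2 + 2*o - 24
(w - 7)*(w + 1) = w^2 - 6*w - 7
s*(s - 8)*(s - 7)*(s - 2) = s^4 - 17*s^3 + 86*s^2 - 112*s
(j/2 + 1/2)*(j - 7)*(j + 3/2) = j^3/2 - 9*j^2/4 - 8*j - 21/4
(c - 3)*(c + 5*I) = c^2 - 3*c + 5*I*c - 15*I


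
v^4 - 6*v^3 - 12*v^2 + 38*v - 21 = (v - 7)*(v - 1)^2*(v + 3)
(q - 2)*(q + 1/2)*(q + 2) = q^3 + q^2/2 - 4*q - 2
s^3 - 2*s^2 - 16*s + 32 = (s - 4)*(s - 2)*(s + 4)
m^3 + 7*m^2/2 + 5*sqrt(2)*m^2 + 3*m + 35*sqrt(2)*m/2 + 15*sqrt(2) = (m + 3/2)*(m + 2)*(m + 5*sqrt(2))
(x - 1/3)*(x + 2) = x^2 + 5*x/3 - 2/3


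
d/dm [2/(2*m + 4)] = -1/(m + 2)^2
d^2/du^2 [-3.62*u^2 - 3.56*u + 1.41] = -7.24000000000000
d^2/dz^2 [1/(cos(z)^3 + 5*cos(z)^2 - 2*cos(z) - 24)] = ((-5*cos(z) + 40*cos(2*z) + 9*cos(3*z))*(cos(z)^3 + 5*cos(z)^2 - 2*cos(z) - 24)/4 + 2*(3*cos(z)^2 + 10*cos(z) - 2)^2*sin(z)^2)/(cos(z)^3 + 5*cos(z)^2 - 2*cos(z) - 24)^3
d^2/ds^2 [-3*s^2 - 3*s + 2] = -6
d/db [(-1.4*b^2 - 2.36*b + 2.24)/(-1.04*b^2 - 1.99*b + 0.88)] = (0.3316*b^2 + 2.1952*b + 2.3808)/(1.0816*b^4 + 4.1392*b^3 + 2.1297*b^2 - 3.5024*b + 0.7744)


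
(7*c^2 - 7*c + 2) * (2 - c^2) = -7*c^4 + 7*c^3 + 12*c^2 - 14*c + 4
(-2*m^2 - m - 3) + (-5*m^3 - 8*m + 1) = -5*m^3 - 2*m^2 - 9*m - 2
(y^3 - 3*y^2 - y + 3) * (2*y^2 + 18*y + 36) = 2*y^5 + 12*y^4 - 20*y^3 - 120*y^2 + 18*y + 108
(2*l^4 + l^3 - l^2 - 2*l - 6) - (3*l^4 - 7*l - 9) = -l^4 + l^3 - l^2 + 5*l + 3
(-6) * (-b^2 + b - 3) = 6*b^2 - 6*b + 18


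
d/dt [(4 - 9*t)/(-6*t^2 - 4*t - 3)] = (-54*t^2 + 48*t + 43)/(36*t^4 + 48*t^3 + 52*t^2 + 24*t + 9)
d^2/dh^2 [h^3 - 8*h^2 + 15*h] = 6*h - 16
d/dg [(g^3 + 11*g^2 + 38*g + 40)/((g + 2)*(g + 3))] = (g^2 + 6*g + 7)/(g^2 + 6*g + 9)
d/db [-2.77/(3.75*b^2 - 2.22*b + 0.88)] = (20.775*b - 6.1494)/(3.75*b^2 - 2.22*b + 0.88)^2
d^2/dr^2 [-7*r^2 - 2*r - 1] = -14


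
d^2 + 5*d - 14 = (d - 2)*(d + 7)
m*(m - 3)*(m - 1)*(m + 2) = m^4 - 2*m^3 - 5*m^2 + 6*m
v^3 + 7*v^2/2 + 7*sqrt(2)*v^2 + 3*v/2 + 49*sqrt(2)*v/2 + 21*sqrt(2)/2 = (v + 1/2)*(v + 3)*(v + 7*sqrt(2))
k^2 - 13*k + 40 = (k - 8)*(k - 5)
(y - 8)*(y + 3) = y^2 - 5*y - 24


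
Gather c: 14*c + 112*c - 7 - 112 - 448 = 126*c - 567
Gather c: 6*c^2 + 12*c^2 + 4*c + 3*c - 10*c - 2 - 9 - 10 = 18*c^2 - 3*c - 21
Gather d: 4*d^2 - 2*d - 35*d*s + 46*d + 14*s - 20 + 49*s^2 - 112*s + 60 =4*d^2 + d*(44 - 35*s) + 49*s^2 - 98*s + 40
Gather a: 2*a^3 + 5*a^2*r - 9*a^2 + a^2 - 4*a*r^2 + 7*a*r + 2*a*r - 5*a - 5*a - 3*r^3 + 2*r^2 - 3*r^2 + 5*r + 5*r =2*a^3 + a^2*(5*r - 8) + a*(-4*r^2 + 9*r - 10) - 3*r^3 - r^2 + 10*r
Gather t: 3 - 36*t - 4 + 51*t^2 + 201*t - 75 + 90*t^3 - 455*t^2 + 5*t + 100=90*t^3 - 404*t^2 + 170*t + 24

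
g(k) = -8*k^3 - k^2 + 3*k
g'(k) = -24*k^2 - 2*k + 3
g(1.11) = -8.84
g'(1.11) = -28.79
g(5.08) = -1059.34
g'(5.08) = -626.51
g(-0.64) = -0.23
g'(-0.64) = -5.55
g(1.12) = -9.13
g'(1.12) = -29.35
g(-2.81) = 161.18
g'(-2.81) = -180.89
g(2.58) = -136.30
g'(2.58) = -161.91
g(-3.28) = 261.70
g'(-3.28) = -248.64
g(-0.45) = -0.82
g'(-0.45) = -0.96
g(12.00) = -13932.00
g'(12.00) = -3477.00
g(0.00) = 0.00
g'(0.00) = 3.00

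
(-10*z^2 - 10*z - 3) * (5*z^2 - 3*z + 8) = -50*z^4 - 20*z^3 - 65*z^2 - 71*z - 24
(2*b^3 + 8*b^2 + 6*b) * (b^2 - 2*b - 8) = 2*b^5 + 4*b^4 - 26*b^3 - 76*b^2 - 48*b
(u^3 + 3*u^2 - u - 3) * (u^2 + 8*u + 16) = u^5 + 11*u^4 + 39*u^3 + 37*u^2 - 40*u - 48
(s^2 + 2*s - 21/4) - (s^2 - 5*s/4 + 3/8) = 13*s/4 - 45/8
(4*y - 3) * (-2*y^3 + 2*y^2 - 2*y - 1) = -8*y^4 + 14*y^3 - 14*y^2 + 2*y + 3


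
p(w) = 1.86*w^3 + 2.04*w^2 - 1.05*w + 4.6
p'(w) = 5.58*w^2 + 4.08*w - 1.05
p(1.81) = 20.41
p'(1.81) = 24.62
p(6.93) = 714.33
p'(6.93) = 295.20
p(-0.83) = 5.81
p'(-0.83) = -0.59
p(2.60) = 48.35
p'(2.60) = 47.28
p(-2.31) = -5.02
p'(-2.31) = 19.30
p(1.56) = 14.99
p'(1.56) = 18.89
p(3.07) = 74.42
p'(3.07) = 64.07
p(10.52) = 2384.83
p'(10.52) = 659.41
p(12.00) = 3499.84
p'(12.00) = 851.43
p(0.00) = 4.60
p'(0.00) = -1.05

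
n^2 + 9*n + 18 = (n + 3)*(n + 6)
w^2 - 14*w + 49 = (w - 7)^2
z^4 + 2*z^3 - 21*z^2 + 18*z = z*(z - 3)*(z - 1)*(z + 6)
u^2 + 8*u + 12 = (u + 2)*(u + 6)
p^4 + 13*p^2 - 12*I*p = p*(p - 3*I)*(p - I)*(p + 4*I)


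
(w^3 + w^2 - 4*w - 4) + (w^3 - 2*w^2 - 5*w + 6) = 2*w^3 - w^2 - 9*w + 2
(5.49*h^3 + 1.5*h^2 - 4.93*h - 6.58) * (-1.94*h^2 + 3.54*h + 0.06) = -10.6506*h^5 + 16.5246*h^4 + 15.2036*h^3 - 4.597*h^2 - 23.589*h - 0.3948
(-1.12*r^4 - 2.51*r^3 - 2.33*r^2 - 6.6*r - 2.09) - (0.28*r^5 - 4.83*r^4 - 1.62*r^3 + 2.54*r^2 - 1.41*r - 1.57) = -0.28*r^5 + 3.71*r^4 - 0.89*r^3 - 4.87*r^2 - 5.19*r - 0.52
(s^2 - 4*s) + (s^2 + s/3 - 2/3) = 2*s^2 - 11*s/3 - 2/3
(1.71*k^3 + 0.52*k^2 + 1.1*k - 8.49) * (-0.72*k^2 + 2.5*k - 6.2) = -1.2312*k^5 + 3.9006*k^4 - 10.094*k^3 + 5.6388*k^2 - 28.045*k + 52.638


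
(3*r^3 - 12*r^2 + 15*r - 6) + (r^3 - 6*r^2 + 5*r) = 4*r^3 - 18*r^2 + 20*r - 6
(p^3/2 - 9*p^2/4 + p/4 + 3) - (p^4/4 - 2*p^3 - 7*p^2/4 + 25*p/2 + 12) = -p^4/4 + 5*p^3/2 - p^2/2 - 49*p/4 - 9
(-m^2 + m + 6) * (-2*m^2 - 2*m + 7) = 2*m^4 - 21*m^2 - 5*m + 42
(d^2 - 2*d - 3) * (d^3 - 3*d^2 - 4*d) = d^5 - 5*d^4 - d^3 + 17*d^2 + 12*d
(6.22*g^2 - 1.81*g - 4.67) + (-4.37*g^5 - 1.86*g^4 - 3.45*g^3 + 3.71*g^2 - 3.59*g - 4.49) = -4.37*g^5 - 1.86*g^4 - 3.45*g^3 + 9.93*g^2 - 5.4*g - 9.16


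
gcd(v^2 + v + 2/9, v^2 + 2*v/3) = v + 2/3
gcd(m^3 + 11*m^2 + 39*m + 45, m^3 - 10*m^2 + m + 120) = m + 3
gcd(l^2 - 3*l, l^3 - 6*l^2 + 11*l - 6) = l - 3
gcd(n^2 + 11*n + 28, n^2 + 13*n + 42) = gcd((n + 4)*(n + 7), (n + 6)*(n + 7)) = n + 7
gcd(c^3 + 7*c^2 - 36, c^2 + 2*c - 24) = c + 6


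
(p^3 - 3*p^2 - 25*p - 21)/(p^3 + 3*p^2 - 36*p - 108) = (p^2 - 6*p - 7)/(p^2 - 36)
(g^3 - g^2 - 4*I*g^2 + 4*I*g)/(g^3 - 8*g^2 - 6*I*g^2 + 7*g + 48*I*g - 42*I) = g*(g - 4*I)/(g^2 - g*(7 + 6*I) + 42*I)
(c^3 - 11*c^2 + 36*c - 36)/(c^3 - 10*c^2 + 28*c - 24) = (c - 3)/(c - 2)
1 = 1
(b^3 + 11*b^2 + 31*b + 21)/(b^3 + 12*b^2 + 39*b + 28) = (b + 3)/(b + 4)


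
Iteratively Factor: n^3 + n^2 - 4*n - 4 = (n + 2)*(n^2 - n - 2) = (n + 1)*(n + 2)*(n - 2)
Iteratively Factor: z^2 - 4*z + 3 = (z - 1)*(z - 3)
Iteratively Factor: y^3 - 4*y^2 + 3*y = (y - 3)*(y^2 - y) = (y - 3)*(y - 1)*(y)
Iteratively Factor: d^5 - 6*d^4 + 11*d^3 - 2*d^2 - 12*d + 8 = (d - 2)*(d^4 - 4*d^3 + 3*d^2 + 4*d - 4) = (d - 2)*(d + 1)*(d^3 - 5*d^2 + 8*d - 4) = (d - 2)*(d - 1)*(d + 1)*(d^2 - 4*d + 4) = (d - 2)^2*(d - 1)*(d + 1)*(d - 2)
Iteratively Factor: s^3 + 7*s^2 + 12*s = (s)*(s^2 + 7*s + 12) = s*(s + 4)*(s + 3)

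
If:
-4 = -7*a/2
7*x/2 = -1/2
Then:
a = 8/7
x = -1/7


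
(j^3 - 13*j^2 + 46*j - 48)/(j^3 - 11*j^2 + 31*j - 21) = (j^2 - 10*j + 16)/(j^2 - 8*j + 7)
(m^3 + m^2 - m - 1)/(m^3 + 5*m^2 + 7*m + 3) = (m - 1)/(m + 3)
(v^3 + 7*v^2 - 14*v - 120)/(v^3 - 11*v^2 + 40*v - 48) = (v^2 + 11*v + 30)/(v^2 - 7*v + 12)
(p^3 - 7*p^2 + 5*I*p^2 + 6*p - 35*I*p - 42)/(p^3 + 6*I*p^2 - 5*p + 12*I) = (p^2 + p*(-7 + 6*I) - 42*I)/(p^2 + 7*I*p - 12)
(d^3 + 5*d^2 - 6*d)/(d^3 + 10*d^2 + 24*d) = (d - 1)/(d + 4)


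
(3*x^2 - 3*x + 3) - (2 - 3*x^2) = 6*x^2 - 3*x + 1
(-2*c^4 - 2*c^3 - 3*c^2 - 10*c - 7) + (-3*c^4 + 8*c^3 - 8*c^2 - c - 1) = -5*c^4 + 6*c^3 - 11*c^2 - 11*c - 8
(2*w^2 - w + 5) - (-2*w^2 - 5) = 4*w^2 - w + 10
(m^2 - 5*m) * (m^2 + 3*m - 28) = m^4 - 2*m^3 - 43*m^2 + 140*m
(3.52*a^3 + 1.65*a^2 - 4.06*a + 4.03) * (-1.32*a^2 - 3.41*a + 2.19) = -4.6464*a^5 - 14.1812*a^4 + 7.4415*a^3 + 12.1385*a^2 - 22.6337*a + 8.8257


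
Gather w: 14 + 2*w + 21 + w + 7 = 3*w + 42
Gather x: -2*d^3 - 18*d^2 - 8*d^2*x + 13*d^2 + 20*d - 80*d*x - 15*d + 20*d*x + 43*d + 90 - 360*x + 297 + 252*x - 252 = -2*d^3 - 5*d^2 + 48*d + x*(-8*d^2 - 60*d - 108) + 135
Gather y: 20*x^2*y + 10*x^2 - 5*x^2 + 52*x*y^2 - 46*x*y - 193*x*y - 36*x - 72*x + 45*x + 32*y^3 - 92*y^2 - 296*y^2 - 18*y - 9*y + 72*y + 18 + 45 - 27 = 5*x^2 - 63*x + 32*y^3 + y^2*(52*x - 388) + y*(20*x^2 - 239*x + 45) + 36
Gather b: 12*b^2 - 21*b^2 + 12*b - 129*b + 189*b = -9*b^2 + 72*b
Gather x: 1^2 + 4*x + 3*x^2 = 3*x^2 + 4*x + 1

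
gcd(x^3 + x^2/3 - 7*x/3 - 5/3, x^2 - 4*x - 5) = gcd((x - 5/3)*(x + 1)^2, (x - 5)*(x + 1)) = x + 1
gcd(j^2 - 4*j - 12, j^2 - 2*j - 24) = j - 6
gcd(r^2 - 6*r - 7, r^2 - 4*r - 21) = r - 7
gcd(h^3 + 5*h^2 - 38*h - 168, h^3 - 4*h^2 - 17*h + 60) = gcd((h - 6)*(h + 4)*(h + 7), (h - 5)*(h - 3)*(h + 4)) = h + 4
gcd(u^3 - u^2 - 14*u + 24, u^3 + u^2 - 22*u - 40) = u + 4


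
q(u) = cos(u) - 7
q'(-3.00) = 0.14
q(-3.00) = -7.99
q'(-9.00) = 0.41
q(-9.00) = -7.91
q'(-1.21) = 0.94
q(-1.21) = -6.65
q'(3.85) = 0.65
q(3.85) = -7.76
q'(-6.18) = -0.10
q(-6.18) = -6.01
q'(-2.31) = 0.74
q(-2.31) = -7.67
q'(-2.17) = 0.83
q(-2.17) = -7.56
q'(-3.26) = -0.12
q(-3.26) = -7.99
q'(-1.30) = 0.96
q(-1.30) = -6.73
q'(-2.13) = 0.85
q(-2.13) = -7.53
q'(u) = -sin(u)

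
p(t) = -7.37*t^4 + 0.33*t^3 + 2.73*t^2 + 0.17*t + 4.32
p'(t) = -29.48*t^3 + 0.99*t^2 + 5.46*t + 0.17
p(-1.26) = -10.80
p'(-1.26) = 53.83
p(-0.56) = 4.30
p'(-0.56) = 2.60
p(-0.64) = 4.01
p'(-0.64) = 4.81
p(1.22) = -7.14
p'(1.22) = -45.23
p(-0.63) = 4.05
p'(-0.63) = 4.49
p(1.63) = -38.75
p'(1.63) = -115.97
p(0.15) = 4.40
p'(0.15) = 0.91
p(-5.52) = -6811.58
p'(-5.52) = 4958.63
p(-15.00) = -373603.98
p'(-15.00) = 99636.02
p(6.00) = -9376.62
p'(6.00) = -6299.11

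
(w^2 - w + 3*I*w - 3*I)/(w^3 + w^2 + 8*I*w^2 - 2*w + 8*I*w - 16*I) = (w + 3*I)/(w^2 + w*(2 + 8*I) + 16*I)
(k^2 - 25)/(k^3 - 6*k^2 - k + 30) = (k + 5)/(k^2 - k - 6)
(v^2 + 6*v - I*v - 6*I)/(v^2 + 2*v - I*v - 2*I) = (v + 6)/(v + 2)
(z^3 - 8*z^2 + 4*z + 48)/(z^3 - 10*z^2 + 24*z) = (z + 2)/z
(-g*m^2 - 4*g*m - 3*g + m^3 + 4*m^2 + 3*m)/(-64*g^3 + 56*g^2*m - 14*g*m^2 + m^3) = (g*m^2 + 4*g*m + 3*g - m^3 - 4*m^2 - 3*m)/(64*g^3 - 56*g^2*m + 14*g*m^2 - m^3)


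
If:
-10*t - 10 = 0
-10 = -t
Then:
No Solution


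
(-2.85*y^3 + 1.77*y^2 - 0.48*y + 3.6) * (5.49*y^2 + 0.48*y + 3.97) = -15.6465*y^5 + 8.3493*y^4 - 13.1001*y^3 + 26.5605*y^2 - 0.1776*y + 14.292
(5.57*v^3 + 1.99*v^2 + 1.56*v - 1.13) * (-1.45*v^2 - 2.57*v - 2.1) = -8.0765*v^5 - 17.2004*v^4 - 19.0733*v^3 - 6.5497*v^2 - 0.371900000000001*v + 2.373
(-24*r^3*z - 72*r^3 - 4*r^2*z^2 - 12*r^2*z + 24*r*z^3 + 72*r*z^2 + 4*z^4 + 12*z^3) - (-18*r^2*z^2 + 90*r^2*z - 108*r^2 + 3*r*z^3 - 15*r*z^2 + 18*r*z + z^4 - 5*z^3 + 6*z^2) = -24*r^3*z - 72*r^3 + 14*r^2*z^2 - 102*r^2*z + 108*r^2 + 21*r*z^3 + 87*r*z^2 - 18*r*z + 3*z^4 + 17*z^3 - 6*z^2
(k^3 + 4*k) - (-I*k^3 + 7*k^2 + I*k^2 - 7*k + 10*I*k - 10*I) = k^3 + I*k^3 - 7*k^2 - I*k^2 + 11*k - 10*I*k + 10*I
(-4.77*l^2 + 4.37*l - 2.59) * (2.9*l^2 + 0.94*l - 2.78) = -13.833*l^4 + 8.1892*l^3 + 9.8574*l^2 - 14.5832*l + 7.2002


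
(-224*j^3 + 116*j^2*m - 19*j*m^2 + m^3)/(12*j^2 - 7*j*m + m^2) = (-56*j^2 + 15*j*m - m^2)/(3*j - m)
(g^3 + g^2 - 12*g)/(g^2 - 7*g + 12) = g*(g + 4)/(g - 4)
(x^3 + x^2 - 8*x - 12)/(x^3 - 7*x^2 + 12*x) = (x^2 + 4*x + 4)/(x*(x - 4))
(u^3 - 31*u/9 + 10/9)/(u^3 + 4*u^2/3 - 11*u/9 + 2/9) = (3*u - 5)/(3*u - 1)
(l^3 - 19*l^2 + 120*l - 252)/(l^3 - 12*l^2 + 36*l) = (l - 7)/l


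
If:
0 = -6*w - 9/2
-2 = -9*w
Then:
No Solution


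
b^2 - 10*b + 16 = (b - 8)*(b - 2)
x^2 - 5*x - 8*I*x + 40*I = (x - 5)*(x - 8*I)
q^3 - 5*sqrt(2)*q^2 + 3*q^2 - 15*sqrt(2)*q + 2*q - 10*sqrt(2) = (q + 1)*(q + 2)*(q - 5*sqrt(2))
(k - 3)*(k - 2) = k^2 - 5*k + 6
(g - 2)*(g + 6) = g^2 + 4*g - 12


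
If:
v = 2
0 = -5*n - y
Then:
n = -y/5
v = 2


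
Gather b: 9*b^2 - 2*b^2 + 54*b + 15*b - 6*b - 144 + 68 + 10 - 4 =7*b^2 + 63*b - 70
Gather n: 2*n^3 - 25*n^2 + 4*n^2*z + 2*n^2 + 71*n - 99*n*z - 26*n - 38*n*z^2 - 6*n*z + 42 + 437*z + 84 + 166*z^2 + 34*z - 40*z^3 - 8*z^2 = 2*n^3 + n^2*(4*z - 23) + n*(-38*z^2 - 105*z + 45) - 40*z^3 + 158*z^2 + 471*z + 126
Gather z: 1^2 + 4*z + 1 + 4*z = 8*z + 2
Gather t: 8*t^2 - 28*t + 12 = 8*t^2 - 28*t + 12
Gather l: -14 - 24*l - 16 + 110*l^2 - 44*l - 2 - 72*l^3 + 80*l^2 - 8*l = -72*l^3 + 190*l^2 - 76*l - 32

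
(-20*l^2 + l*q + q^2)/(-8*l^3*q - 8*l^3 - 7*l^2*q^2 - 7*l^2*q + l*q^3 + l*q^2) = (20*l^2 - l*q - q^2)/(l*(8*l^2*q + 8*l^2 + 7*l*q^2 + 7*l*q - q^3 - q^2))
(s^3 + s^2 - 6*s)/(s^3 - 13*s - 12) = s*(s - 2)/(s^2 - 3*s - 4)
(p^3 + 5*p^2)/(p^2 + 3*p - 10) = p^2/(p - 2)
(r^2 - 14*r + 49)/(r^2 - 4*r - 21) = (r - 7)/(r + 3)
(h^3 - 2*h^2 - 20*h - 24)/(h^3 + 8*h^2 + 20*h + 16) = (h - 6)/(h + 4)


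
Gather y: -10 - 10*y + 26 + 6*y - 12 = 4 - 4*y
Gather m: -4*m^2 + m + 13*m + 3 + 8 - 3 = -4*m^2 + 14*m + 8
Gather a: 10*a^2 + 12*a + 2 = 10*a^2 + 12*a + 2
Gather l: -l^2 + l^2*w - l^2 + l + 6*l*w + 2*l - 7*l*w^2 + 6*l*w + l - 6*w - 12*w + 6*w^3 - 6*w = l^2*(w - 2) + l*(-7*w^2 + 12*w + 4) + 6*w^3 - 24*w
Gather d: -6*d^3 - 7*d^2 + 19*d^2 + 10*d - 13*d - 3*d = -6*d^3 + 12*d^2 - 6*d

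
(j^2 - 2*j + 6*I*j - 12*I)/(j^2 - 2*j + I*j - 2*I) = (j + 6*I)/(j + I)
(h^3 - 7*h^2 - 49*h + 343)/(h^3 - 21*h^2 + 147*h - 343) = (h + 7)/(h - 7)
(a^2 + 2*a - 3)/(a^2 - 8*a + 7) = (a + 3)/(a - 7)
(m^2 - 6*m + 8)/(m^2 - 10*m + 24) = (m - 2)/(m - 6)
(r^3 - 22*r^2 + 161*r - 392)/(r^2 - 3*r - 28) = (r^2 - 15*r + 56)/(r + 4)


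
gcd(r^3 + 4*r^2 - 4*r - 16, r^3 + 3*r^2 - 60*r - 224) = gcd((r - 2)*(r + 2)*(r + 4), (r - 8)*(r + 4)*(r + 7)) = r + 4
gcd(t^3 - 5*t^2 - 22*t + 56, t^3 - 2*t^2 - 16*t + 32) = t^2 + 2*t - 8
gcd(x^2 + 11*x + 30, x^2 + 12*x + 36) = x + 6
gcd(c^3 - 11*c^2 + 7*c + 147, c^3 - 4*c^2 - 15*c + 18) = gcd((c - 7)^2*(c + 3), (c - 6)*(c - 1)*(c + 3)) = c + 3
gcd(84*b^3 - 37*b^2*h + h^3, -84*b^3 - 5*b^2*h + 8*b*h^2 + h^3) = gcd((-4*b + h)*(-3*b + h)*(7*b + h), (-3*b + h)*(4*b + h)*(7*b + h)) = 21*b^2 - 4*b*h - h^2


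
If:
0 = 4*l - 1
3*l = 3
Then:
No Solution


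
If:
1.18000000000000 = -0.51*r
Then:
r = -2.31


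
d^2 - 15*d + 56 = (d - 8)*(d - 7)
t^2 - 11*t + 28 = (t - 7)*(t - 4)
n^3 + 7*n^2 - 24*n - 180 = (n - 5)*(n + 6)^2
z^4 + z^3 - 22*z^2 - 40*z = z*(z - 5)*(z + 2)*(z + 4)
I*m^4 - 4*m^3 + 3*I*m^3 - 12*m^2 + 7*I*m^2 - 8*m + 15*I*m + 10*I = (m + 2)*(m - I)*(m + 5*I)*(I*m + I)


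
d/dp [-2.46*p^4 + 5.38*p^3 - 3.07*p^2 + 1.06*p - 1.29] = -9.84*p^3 + 16.14*p^2 - 6.14*p + 1.06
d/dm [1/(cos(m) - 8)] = sin(m)/(cos(m) - 8)^2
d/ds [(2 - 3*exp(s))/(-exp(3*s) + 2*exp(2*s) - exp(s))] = 2*(-3*exp(2*s) + 3*exp(s) - 1)*exp(-s)/(exp(3*s) - 3*exp(2*s) + 3*exp(s) - 1)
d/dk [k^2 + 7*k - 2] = 2*k + 7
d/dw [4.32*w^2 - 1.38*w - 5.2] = 8.64*w - 1.38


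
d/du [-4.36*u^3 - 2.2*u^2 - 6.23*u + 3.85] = -13.08*u^2 - 4.4*u - 6.23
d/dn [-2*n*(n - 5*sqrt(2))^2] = -6*n^2 + 40*sqrt(2)*n - 100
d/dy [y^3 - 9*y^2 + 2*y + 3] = 3*y^2 - 18*y + 2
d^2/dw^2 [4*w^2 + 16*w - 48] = 8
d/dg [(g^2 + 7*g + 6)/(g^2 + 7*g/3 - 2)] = 6*(-7*g^2 - 24*g - 42)/(9*g^4 + 42*g^3 + 13*g^2 - 84*g + 36)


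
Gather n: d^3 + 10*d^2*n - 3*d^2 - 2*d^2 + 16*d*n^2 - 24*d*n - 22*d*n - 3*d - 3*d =d^3 - 5*d^2 + 16*d*n^2 - 6*d + n*(10*d^2 - 46*d)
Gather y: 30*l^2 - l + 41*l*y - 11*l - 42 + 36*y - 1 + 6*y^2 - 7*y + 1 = 30*l^2 - 12*l + 6*y^2 + y*(41*l + 29) - 42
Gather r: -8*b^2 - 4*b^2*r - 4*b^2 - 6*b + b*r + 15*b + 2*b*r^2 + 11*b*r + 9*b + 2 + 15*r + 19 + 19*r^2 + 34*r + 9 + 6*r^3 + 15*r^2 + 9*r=-12*b^2 + 18*b + 6*r^3 + r^2*(2*b + 34) + r*(-4*b^2 + 12*b + 58) + 30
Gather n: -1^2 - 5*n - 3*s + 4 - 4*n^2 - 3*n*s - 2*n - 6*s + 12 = -4*n^2 + n*(-3*s - 7) - 9*s + 15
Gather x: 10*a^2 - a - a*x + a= 10*a^2 - a*x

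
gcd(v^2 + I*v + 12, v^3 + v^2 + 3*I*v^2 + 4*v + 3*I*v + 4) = v + 4*I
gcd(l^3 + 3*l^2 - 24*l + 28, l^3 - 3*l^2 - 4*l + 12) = l - 2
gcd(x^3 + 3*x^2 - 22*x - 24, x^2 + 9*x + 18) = x + 6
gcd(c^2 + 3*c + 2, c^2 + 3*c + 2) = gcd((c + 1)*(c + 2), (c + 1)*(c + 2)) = c^2 + 3*c + 2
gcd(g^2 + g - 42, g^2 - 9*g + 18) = g - 6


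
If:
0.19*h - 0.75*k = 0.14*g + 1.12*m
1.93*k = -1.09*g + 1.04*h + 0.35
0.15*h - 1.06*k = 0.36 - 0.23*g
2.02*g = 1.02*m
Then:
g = 0.06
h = -1.19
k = -0.49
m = 0.12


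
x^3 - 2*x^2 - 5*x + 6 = (x - 3)*(x - 1)*(x + 2)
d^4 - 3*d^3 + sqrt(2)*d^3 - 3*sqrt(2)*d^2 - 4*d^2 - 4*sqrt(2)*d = d*(d - 4)*(d + 1)*(d + sqrt(2))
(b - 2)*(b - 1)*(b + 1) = b^3 - 2*b^2 - b + 2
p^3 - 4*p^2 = p^2*(p - 4)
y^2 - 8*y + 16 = (y - 4)^2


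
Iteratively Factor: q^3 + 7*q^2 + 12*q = (q + 4)*(q^2 + 3*q) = q*(q + 4)*(q + 3)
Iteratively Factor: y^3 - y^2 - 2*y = (y + 1)*(y^2 - 2*y) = y*(y + 1)*(y - 2)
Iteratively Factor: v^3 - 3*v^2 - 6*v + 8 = (v - 4)*(v^2 + v - 2) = (v - 4)*(v - 1)*(v + 2)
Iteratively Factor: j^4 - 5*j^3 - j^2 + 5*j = (j)*(j^3 - 5*j^2 - j + 5) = j*(j - 5)*(j^2 - 1) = j*(j - 5)*(j + 1)*(j - 1)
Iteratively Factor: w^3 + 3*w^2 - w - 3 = (w - 1)*(w^2 + 4*w + 3) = (w - 1)*(w + 3)*(w + 1)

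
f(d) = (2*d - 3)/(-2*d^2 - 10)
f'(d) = 4*d*(2*d - 3)/(-2*d^2 - 10)^2 + 2/(-2*d^2 - 10) = (-d^2 + d*(2*d - 3) - 5)/(d^2 + 5)^2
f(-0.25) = 0.35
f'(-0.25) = -0.16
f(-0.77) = 0.41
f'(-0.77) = -0.07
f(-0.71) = 0.40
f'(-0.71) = -0.08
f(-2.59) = 0.35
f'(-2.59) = 0.07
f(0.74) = 0.14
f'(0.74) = -0.22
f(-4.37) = 0.24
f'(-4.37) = 0.05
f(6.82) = -0.10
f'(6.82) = 0.01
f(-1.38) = 0.42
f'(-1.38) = 0.02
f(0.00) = 0.30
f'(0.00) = -0.20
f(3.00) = -0.11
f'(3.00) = -0.03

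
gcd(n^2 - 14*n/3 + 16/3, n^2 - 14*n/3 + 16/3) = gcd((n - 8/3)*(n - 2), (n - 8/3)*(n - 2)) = n^2 - 14*n/3 + 16/3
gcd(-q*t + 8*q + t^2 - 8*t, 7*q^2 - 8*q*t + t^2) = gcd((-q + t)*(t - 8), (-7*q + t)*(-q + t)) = q - t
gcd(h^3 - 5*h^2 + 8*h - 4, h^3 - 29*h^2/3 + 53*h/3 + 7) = 1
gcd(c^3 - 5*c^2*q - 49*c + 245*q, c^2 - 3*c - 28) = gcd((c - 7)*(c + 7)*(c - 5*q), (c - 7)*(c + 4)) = c - 7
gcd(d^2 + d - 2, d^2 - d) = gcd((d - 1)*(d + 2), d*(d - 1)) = d - 1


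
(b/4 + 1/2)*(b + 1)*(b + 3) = b^3/4 + 3*b^2/2 + 11*b/4 + 3/2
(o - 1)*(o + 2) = o^2 + o - 2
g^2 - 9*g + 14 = (g - 7)*(g - 2)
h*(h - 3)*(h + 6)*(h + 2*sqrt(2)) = h^4 + 2*sqrt(2)*h^3 + 3*h^3 - 18*h^2 + 6*sqrt(2)*h^2 - 36*sqrt(2)*h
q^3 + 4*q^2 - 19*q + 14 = (q - 2)*(q - 1)*(q + 7)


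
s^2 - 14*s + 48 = (s - 8)*(s - 6)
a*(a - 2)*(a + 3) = a^3 + a^2 - 6*a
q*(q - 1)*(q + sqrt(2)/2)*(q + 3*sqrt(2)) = q^4 - q^3 + 7*sqrt(2)*q^3/2 - 7*sqrt(2)*q^2/2 + 3*q^2 - 3*q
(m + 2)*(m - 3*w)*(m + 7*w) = m^3 + 4*m^2*w + 2*m^2 - 21*m*w^2 + 8*m*w - 42*w^2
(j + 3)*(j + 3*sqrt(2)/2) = j^2 + 3*sqrt(2)*j/2 + 3*j + 9*sqrt(2)/2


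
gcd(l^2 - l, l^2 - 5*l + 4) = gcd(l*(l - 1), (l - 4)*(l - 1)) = l - 1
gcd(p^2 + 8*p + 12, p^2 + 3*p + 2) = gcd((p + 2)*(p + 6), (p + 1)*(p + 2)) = p + 2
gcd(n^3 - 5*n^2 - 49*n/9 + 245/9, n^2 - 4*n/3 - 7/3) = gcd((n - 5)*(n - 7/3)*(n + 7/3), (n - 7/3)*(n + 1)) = n - 7/3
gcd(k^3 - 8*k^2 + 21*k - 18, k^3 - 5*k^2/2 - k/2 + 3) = k - 2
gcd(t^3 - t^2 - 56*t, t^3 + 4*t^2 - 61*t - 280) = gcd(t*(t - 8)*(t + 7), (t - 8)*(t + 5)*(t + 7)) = t^2 - t - 56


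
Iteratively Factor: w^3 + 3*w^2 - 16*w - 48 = (w + 3)*(w^2 - 16) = (w - 4)*(w + 3)*(w + 4)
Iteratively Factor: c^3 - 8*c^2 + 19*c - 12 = (c - 3)*(c^2 - 5*c + 4) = (c - 4)*(c - 3)*(c - 1)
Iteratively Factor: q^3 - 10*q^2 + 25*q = (q)*(q^2 - 10*q + 25) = q*(q - 5)*(q - 5)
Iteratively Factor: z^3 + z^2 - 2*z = (z + 2)*(z^2 - z) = z*(z + 2)*(z - 1)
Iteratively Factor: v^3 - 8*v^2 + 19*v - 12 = (v - 3)*(v^2 - 5*v + 4) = (v - 3)*(v - 1)*(v - 4)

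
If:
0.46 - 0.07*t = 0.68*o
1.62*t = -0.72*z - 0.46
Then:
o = 0.0457516339869281*z + 0.705700798838054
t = -0.444444444444444*z - 0.283950617283951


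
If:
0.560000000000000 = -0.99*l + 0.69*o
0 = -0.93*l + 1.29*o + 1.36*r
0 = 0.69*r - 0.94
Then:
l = -3.15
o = -3.71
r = 1.36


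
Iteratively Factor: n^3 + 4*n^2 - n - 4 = (n + 1)*(n^2 + 3*n - 4) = (n - 1)*(n + 1)*(n + 4)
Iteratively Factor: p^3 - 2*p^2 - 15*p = (p + 3)*(p^2 - 5*p) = p*(p + 3)*(p - 5)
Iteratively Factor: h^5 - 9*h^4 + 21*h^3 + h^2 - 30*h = (h + 1)*(h^4 - 10*h^3 + 31*h^2 - 30*h) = (h - 5)*(h + 1)*(h^3 - 5*h^2 + 6*h) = h*(h - 5)*(h + 1)*(h^2 - 5*h + 6) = h*(h - 5)*(h - 3)*(h + 1)*(h - 2)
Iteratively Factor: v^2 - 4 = (v - 2)*(v + 2)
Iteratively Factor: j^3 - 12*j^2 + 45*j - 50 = (j - 5)*(j^2 - 7*j + 10) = (j - 5)^2*(j - 2)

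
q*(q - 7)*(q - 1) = q^3 - 8*q^2 + 7*q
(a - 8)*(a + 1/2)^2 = a^3 - 7*a^2 - 31*a/4 - 2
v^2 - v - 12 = (v - 4)*(v + 3)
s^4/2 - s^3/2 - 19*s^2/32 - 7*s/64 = s*(s/2 + 1/4)*(s - 7/4)*(s + 1/4)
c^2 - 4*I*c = c*(c - 4*I)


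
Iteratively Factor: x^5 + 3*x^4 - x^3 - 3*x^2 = (x + 1)*(x^4 + 2*x^3 - 3*x^2) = x*(x + 1)*(x^3 + 2*x^2 - 3*x) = x*(x - 1)*(x + 1)*(x^2 + 3*x) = x*(x - 1)*(x + 1)*(x + 3)*(x)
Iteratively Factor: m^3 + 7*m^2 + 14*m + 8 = (m + 2)*(m^2 + 5*m + 4) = (m + 2)*(m + 4)*(m + 1)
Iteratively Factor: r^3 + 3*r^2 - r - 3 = (r + 1)*(r^2 + 2*r - 3) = (r - 1)*(r + 1)*(r + 3)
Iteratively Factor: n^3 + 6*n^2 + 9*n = (n + 3)*(n^2 + 3*n) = (n + 3)^2*(n)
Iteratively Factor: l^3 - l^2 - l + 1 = (l + 1)*(l^2 - 2*l + 1) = (l - 1)*(l + 1)*(l - 1)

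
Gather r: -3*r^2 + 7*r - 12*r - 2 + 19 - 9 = -3*r^2 - 5*r + 8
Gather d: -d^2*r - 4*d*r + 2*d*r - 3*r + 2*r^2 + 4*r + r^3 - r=-d^2*r - 2*d*r + r^3 + 2*r^2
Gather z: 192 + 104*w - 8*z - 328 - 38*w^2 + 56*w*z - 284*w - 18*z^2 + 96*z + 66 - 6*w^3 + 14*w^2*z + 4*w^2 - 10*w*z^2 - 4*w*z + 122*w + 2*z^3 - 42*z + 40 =-6*w^3 - 34*w^2 - 58*w + 2*z^3 + z^2*(-10*w - 18) + z*(14*w^2 + 52*w + 46) - 30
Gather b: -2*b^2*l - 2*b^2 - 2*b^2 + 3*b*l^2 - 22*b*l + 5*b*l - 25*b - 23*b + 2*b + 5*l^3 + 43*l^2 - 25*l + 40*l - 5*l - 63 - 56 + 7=b^2*(-2*l - 4) + b*(3*l^2 - 17*l - 46) + 5*l^3 + 43*l^2 + 10*l - 112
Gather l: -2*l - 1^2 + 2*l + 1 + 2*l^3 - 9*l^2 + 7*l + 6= 2*l^3 - 9*l^2 + 7*l + 6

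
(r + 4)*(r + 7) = r^2 + 11*r + 28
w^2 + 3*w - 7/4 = (w - 1/2)*(w + 7/2)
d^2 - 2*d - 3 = (d - 3)*(d + 1)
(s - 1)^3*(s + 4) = s^4 + s^3 - 9*s^2 + 11*s - 4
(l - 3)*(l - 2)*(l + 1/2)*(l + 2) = l^4 - 5*l^3/2 - 11*l^2/2 + 10*l + 6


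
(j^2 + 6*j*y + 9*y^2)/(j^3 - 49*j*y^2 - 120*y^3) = (-j - 3*y)/(-j^2 + 3*j*y + 40*y^2)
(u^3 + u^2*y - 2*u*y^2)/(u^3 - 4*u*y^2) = (-u + y)/(-u + 2*y)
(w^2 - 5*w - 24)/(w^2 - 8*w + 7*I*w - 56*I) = (w + 3)/(w + 7*I)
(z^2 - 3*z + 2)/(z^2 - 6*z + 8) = (z - 1)/(z - 4)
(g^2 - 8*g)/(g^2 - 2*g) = (g - 8)/(g - 2)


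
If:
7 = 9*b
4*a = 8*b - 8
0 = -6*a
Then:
No Solution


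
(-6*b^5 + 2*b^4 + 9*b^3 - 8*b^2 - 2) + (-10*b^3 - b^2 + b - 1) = -6*b^5 + 2*b^4 - b^3 - 9*b^2 + b - 3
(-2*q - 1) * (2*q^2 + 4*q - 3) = -4*q^3 - 10*q^2 + 2*q + 3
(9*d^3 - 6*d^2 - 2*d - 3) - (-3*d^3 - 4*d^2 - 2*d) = 12*d^3 - 2*d^2 - 3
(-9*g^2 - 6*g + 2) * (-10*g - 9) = 90*g^3 + 141*g^2 + 34*g - 18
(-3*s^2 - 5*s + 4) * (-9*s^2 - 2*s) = 27*s^4 + 51*s^3 - 26*s^2 - 8*s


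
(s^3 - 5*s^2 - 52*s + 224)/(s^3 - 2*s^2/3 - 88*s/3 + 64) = 3*(s^2 - s - 56)/(3*s^2 + 10*s - 48)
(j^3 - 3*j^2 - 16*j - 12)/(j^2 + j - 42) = (j^2 + 3*j + 2)/(j + 7)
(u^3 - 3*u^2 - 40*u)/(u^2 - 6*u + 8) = u*(u^2 - 3*u - 40)/(u^2 - 6*u + 8)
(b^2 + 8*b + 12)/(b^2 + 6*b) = (b + 2)/b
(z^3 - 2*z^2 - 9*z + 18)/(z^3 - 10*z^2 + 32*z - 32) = (z^2 - 9)/(z^2 - 8*z + 16)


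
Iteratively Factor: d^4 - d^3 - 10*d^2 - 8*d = (d - 4)*(d^3 + 3*d^2 + 2*d) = (d - 4)*(d + 1)*(d^2 + 2*d) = d*(d - 4)*(d + 1)*(d + 2)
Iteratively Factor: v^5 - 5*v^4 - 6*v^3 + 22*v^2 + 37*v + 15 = (v + 1)*(v^4 - 6*v^3 + 22*v + 15) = (v + 1)^2*(v^3 - 7*v^2 + 7*v + 15) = (v + 1)^3*(v^2 - 8*v + 15) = (v - 3)*(v + 1)^3*(v - 5)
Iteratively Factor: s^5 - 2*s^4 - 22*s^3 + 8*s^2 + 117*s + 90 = (s + 2)*(s^4 - 4*s^3 - 14*s^2 + 36*s + 45) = (s - 5)*(s + 2)*(s^3 + s^2 - 9*s - 9) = (s - 5)*(s - 3)*(s + 2)*(s^2 + 4*s + 3) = (s - 5)*(s - 3)*(s + 1)*(s + 2)*(s + 3)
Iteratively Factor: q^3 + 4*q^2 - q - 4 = (q + 1)*(q^2 + 3*q - 4) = (q + 1)*(q + 4)*(q - 1)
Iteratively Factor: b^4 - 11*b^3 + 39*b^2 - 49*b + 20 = (b - 1)*(b^3 - 10*b^2 + 29*b - 20) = (b - 5)*(b - 1)*(b^2 - 5*b + 4) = (b - 5)*(b - 1)^2*(b - 4)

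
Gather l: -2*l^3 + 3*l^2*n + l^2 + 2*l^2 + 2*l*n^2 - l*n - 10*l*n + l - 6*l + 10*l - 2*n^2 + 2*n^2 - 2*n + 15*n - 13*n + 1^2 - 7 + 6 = -2*l^3 + l^2*(3*n + 3) + l*(2*n^2 - 11*n + 5)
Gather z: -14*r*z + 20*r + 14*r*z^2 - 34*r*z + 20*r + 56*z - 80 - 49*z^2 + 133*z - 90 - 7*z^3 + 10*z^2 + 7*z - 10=40*r - 7*z^3 + z^2*(14*r - 39) + z*(196 - 48*r) - 180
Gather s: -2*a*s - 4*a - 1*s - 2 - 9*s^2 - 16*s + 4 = -4*a - 9*s^2 + s*(-2*a - 17) + 2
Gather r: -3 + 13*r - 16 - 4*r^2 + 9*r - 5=-4*r^2 + 22*r - 24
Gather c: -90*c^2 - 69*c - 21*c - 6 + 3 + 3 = -90*c^2 - 90*c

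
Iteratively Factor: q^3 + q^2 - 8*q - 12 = (q - 3)*(q^2 + 4*q + 4) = (q - 3)*(q + 2)*(q + 2)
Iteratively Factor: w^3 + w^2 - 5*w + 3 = (w - 1)*(w^2 + 2*w - 3) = (w - 1)*(w + 3)*(w - 1)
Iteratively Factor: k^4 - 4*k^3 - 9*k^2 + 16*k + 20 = (k - 2)*(k^3 - 2*k^2 - 13*k - 10) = (k - 2)*(k + 1)*(k^2 - 3*k - 10) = (k - 5)*(k - 2)*(k + 1)*(k + 2)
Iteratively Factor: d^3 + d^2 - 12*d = (d)*(d^2 + d - 12) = d*(d + 4)*(d - 3)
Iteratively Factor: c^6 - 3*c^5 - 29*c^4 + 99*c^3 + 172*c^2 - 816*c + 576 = (c + 4)*(c^5 - 7*c^4 - c^3 + 103*c^2 - 240*c + 144) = (c - 3)*(c + 4)*(c^4 - 4*c^3 - 13*c^2 + 64*c - 48) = (c - 3)*(c + 4)^2*(c^3 - 8*c^2 + 19*c - 12) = (c - 3)*(c - 1)*(c + 4)^2*(c^2 - 7*c + 12) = (c - 3)^2*(c - 1)*(c + 4)^2*(c - 4)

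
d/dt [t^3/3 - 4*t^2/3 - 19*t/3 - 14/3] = t^2 - 8*t/3 - 19/3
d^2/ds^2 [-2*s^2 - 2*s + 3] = -4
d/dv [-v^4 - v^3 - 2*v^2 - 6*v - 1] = -4*v^3 - 3*v^2 - 4*v - 6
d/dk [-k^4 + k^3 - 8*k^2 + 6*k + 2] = -4*k^3 + 3*k^2 - 16*k + 6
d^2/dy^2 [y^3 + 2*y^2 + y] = 6*y + 4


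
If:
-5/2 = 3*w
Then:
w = -5/6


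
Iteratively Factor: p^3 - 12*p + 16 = (p - 2)*(p^2 + 2*p - 8) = (p - 2)*(p + 4)*(p - 2)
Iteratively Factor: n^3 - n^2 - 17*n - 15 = (n + 1)*(n^2 - 2*n - 15) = (n + 1)*(n + 3)*(n - 5)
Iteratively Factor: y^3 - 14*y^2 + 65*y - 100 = (y - 5)*(y^2 - 9*y + 20) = (y - 5)^2*(y - 4)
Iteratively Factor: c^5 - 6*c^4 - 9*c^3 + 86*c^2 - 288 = (c - 4)*(c^4 - 2*c^3 - 17*c^2 + 18*c + 72) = (c - 4)^2*(c^3 + 2*c^2 - 9*c - 18) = (c - 4)^2*(c + 3)*(c^2 - c - 6) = (c - 4)^2*(c - 3)*(c + 3)*(c + 2)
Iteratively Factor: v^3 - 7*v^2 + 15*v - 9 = (v - 3)*(v^2 - 4*v + 3) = (v - 3)*(v - 1)*(v - 3)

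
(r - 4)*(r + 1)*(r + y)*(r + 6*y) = r^4 + 7*r^3*y - 3*r^3 + 6*r^2*y^2 - 21*r^2*y - 4*r^2 - 18*r*y^2 - 28*r*y - 24*y^2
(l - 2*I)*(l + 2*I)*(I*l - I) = I*l^3 - I*l^2 + 4*I*l - 4*I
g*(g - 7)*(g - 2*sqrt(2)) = g^3 - 7*g^2 - 2*sqrt(2)*g^2 + 14*sqrt(2)*g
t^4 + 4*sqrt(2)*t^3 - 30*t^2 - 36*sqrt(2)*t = t*(t - 3*sqrt(2))*(t + sqrt(2))*(t + 6*sqrt(2))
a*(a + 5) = a^2 + 5*a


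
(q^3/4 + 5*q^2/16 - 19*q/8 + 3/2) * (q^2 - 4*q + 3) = q^5/4 - 11*q^4/16 - 23*q^3/8 + 191*q^2/16 - 105*q/8 + 9/2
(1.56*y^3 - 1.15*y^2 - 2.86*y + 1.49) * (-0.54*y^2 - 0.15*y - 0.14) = -0.8424*y^5 + 0.387*y^4 + 1.4985*y^3 - 0.2146*y^2 + 0.1769*y - 0.2086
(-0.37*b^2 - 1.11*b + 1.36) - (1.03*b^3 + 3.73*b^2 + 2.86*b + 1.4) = -1.03*b^3 - 4.1*b^2 - 3.97*b - 0.0399999999999998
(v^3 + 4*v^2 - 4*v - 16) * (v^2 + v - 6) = v^5 + 5*v^4 - 6*v^3 - 44*v^2 + 8*v + 96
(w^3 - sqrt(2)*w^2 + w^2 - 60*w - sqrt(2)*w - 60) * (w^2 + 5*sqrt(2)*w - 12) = w^5 + w^4 + 4*sqrt(2)*w^4 - 82*w^3 + 4*sqrt(2)*w^3 - 288*sqrt(2)*w^2 - 82*w^2 - 288*sqrt(2)*w + 720*w + 720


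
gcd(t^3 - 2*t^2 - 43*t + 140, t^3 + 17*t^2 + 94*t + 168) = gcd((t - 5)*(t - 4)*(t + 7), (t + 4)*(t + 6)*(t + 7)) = t + 7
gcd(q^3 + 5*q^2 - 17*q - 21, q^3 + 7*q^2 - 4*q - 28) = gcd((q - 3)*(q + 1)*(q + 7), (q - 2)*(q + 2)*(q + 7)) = q + 7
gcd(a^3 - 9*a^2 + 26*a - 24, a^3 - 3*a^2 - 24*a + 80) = a - 4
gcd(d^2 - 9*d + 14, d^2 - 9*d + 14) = d^2 - 9*d + 14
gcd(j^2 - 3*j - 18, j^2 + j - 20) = 1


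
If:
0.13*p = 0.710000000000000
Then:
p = 5.46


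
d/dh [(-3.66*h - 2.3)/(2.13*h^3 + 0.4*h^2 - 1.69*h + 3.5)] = (15.5916*h^3 + 16.161*h^2 + 1.84*h - 16.697)/(4.5369*h^6 + 1.704*h^5 - 7.0394*h^4 + 13.558*h^3 + 5.6561*h^2 - 11.83*h + 12.25)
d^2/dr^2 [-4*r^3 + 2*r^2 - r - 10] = 4 - 24*r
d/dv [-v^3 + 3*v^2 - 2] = 3*v*(2 - v)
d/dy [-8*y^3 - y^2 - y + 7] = -24*y^2 - 2*y - 1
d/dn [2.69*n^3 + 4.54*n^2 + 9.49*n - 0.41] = 8.07*n^2 + 9.08*n + 9.49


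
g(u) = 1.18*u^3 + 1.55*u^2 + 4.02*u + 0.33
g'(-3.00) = 26.58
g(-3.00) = -29.64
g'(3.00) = 45.18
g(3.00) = 58.20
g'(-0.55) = 3.39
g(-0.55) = -1.61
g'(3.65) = 62.50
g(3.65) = 93.03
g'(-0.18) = 3.58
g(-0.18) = -0.35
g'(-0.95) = 4.27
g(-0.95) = -3.10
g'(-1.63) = 8.37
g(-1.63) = -7.21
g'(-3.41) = 34.61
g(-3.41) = -42.14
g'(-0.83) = 3.89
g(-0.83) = -2.61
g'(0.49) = 6.39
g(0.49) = 2.81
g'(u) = 3.54*u^2 + 3.1*u + 4.02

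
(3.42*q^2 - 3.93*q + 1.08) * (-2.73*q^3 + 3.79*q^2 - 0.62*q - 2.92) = -9.3366*q^5 + 23.6907*q^4 - 19.9635*q^3 - 3.4566*q^2 + 10.806*q - 3.1536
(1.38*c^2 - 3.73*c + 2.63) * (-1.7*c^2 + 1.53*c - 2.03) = -2.346*c^4 + 8.4524*c^3 - 12.9793*c^2 + 11.5958*c - 5.3389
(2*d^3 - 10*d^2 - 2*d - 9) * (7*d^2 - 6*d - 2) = 14*d^5 - 82*d^4 + 42*d^3 - 31*d^2 + 58*d + 18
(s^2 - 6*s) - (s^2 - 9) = 9 - 6*s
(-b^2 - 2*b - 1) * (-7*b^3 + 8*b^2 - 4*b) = 7*b^5 + 6*b^4 - 5*b^3 + 4*b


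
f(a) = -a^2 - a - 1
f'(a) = -2*a - 1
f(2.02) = -7.10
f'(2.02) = -5.04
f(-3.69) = -10.93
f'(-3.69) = 6.38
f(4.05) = -21.45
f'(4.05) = -9.10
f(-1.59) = -1.94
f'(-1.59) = 2.18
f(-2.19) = -3.61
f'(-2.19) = 3.38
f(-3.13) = -7.67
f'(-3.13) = 5.26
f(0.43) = -1.61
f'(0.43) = -1.86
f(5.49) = -36.63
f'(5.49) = -11.98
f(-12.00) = -133.00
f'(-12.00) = 23.00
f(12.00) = -157.00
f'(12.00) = -25.00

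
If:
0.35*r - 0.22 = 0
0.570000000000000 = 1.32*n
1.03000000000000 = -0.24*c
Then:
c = -4.29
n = 0.43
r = 0.63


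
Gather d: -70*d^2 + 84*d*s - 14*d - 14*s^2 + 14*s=-70*d^2 + d*(84*s - 14) - 14*s^2 + 14*s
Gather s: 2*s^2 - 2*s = 2*s^2 - 2*s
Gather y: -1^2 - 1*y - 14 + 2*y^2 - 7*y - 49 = 2*y^2 - 8*y - 64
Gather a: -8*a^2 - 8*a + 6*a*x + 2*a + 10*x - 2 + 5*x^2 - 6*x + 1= -8*a^2 + a*(6*x - 6) + 5*x^2 + 4*x - 1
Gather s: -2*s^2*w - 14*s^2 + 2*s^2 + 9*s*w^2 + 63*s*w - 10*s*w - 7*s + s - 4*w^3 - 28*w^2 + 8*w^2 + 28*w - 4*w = s^2*(-2*w - 12) + s*(9*w^2 + 53*w - 6) - 4*w^3 - 20*w^2 + 24*w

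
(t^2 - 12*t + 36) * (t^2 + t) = t^4 - 11*t^3 + 24*t^2 + 36*t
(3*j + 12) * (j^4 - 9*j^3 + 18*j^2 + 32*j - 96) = 3*j^5 - 15*j^4 - 54*j^3 + 312*j^2 + 96*j - 1152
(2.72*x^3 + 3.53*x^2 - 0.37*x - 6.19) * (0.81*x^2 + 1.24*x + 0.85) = 2.2032*x^5 + 6.2321*x^4 + 6.3895*x^3 - 2.4722*x^2 - 7.9901*x - 5.2615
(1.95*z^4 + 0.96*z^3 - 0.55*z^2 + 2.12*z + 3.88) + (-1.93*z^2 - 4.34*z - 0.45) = 1.95*z^4 + 0.96*z^3 - 2.48*z^2 - 2.22*z + 3.43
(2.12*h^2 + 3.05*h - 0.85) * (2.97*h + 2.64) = 6.2964*h^3 + 14.6553*h^2 + 5.5275*h - 2.244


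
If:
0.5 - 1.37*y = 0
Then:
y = 0.36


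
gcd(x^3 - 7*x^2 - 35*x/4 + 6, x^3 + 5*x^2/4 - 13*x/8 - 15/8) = x + 3/2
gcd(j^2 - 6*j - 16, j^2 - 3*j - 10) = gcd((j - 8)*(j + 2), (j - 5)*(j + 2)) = j + 2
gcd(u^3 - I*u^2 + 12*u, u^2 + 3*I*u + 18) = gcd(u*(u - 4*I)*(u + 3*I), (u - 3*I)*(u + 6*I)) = 1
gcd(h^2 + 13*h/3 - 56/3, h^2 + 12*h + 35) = h + 7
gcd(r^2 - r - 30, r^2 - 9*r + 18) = r - 6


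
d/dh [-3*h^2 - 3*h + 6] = -6*h - 3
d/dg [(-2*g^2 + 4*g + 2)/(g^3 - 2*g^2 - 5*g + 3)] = 2*(g^4 - 4*g^3 + 6*g^2 - 2*g + 11)/(g^6 - 4*g^5 - 6*g^4 + 26*g^3 + 13*g^2 - 30*g + 9)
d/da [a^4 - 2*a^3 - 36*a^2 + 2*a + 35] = 4*a^3 - 6*a^2 - 72*a + 2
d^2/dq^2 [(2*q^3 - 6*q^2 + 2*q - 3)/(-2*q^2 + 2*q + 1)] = 4*(2*q^3 + 30*q^2 - 27*q + 14)/(8*q^6 - 24*q^5 + 12*q^4 + 16*q^3 - 6*q^2 - 6*q - 1)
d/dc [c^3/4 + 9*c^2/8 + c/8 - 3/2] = 3*c^2/4 + 9*c/4 + 1/8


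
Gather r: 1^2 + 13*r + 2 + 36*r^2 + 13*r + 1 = 36*r^2 + 26*r + 4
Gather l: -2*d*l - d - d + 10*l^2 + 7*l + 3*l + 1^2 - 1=-2*d + 10*l^2 + l*(10 - 2*d)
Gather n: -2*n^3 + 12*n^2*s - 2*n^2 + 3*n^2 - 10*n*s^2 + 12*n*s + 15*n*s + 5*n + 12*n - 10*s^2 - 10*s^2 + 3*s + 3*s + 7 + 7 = -2*n^3 + n^2*(12*s + 1) + n*(-10*s^2 + 27*s + 17) - 20*s^2 + 6*s + 14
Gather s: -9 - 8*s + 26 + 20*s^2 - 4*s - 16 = 20*s^2 - 12*s + 1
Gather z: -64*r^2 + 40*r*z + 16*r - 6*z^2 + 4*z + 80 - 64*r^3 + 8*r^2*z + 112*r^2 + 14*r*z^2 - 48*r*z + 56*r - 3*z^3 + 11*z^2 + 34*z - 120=-64*r^3 + 48*r^2 + 72*r - 3*z^3 + z^2*(14*r + 5) + z*(8*r^2 - 8*r + 38) - 40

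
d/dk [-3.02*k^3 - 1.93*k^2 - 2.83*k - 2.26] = -9.06*k^2 - 3.86*k - 2.83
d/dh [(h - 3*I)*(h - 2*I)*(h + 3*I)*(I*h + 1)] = 4*I*h^3 + 9*h^2 + 14*I*h + 27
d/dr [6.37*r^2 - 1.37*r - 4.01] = 12.74*r - 1.37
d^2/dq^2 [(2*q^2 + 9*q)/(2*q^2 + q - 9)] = 2*(32*q^3 + 108*q^2 + 486*q + 243)/(8*q^6 + 12*q^5 - 102*q^4 - 107*q^3 + 459*q^2 + 243*q - 729)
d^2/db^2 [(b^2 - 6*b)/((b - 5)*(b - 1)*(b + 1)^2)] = 2*(3*b^6 - 54*b^5 + 319*b^4 - 788*b^3 + 885*b^2 - 830*b + 145)/(b^10 - 14*b^9 + 57*b^8 - 8*b^7 - 302*b^6 + 108*b^5 + 554*b^4 - 136*b^3 - 435*b^2 + 50*b + 125)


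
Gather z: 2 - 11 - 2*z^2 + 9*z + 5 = -2*z^2 + 9*z - 4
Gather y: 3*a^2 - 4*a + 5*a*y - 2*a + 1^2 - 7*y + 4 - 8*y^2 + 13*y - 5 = 3*a^2 - 6*a - 8*y^2 + y*(5*a + 6)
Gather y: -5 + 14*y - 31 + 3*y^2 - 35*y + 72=3*y^2 - 21*y + 36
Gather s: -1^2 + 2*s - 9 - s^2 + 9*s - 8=-s^2 + 11*s - 18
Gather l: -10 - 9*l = -9*l - 10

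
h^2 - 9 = (h - 3)*(h + 3)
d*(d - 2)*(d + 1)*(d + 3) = d^4 + 2*d^3 - 5*d^2 - 6*d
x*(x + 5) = x^2 + 5*x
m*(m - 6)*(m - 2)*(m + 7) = m^4 - m^3 - 44*m^2 + 84*m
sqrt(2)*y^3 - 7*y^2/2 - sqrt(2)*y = y*(y - 2*sqrt(2))*(sqrt(2)*y + 1/2)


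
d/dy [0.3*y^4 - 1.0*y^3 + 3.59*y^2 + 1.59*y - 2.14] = 1.2*y^3 - 3.0*y^2 + 7.18*y + 1.59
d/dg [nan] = 0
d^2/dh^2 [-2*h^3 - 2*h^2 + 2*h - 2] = -12*h - 4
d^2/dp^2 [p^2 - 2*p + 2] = 2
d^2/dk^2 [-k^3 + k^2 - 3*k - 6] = 2 - 6*k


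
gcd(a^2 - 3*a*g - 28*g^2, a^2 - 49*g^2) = a - 7*g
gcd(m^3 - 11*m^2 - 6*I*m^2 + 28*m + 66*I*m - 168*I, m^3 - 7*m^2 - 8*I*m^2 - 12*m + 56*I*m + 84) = m^2 + m*(-7 - 6*I) + 42*I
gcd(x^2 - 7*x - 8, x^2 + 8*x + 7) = x + 1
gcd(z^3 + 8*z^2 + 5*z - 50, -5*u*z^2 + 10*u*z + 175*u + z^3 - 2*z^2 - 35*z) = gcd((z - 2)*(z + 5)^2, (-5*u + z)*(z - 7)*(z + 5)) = z + 5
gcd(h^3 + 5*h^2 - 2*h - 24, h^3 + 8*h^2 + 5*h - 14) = 1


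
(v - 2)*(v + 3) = v^2 + v - 6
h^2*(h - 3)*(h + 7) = h^4 + 4*h^3 - 21*h^2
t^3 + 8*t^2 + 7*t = t*(t + 1)*(t + 7)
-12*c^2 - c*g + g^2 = (-4*c + g)*(3*c + g)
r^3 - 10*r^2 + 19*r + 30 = (r - 6)*(r - 5)*(r + 1)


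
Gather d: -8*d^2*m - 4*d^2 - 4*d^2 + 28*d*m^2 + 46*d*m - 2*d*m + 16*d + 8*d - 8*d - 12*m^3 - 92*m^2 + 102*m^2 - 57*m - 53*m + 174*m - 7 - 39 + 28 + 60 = d^2*(-8*m - 8) + d*(28*m^2 + 44*m + 16) - 12*m^3 + 10*m^2 + 64*m + 42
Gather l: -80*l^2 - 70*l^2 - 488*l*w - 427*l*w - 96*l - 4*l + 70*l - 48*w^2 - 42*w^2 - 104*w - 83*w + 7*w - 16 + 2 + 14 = -150*l^2 + l*(-915*w - 30) - 90*w^2 - 180*w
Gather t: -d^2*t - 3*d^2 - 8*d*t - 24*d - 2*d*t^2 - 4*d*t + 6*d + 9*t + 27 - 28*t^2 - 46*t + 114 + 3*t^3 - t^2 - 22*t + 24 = -3*d^2 - 18*d + 3*t^3 + t^2*(-2*d - 29) + t*(-d^2 - 12*d - 59) + 165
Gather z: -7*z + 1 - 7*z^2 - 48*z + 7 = -7*z^2 - 55*z + 8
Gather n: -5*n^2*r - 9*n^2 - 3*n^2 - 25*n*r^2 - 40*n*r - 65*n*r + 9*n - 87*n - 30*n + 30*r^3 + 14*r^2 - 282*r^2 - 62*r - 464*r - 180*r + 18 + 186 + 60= n^2*(-5*r - 12) + n*(-25*r^2 - 105*r - 108) + 30*r^3 - 268*r^2 - 706*r + 264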